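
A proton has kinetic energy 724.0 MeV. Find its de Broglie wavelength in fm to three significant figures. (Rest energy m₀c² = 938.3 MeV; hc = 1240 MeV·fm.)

λ = 0.904 fm

Total energy E = KE + m₀c² = 724.0 + 938.3 = 1662.3 MeV.
(pc)² = E² − (m₀c²)² = (1662.3)² − (938.3)² = 1.883 × 10⁶ MeV², so pc = 1372 MeV.
λ = hc/(pc) = 1240 MeV·fm / 1372 MeV = 0.904 fm.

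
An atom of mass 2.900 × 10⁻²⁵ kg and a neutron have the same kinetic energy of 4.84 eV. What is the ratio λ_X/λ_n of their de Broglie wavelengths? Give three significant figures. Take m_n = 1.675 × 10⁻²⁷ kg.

λ_X/λ_n = 0.0760

At fixed KE, p = √(2mKE) so λ = h/p ∝ 1/√m.
λ_X/λ_n = √(m_n/m_X) = √(1.675 × 10⁻²⁷/2.900 × 10⁻²⁵) = √(5.776 × 10⁻³) = 0.0760.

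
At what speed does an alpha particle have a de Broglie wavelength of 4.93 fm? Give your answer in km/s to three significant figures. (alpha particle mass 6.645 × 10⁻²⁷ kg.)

p = h/λ = 6.626 × 10⁻³⁴ / 4.930 × 10⁻¹⁵ = 1.344 × 10⁻¹⁹ kg·m/s.
v = p/m = 1.344 × 10⁻¹⁹ / 6.645 × 10⁻²⁷ = 2.02 × 10⁷ m/s = 2.02 × 10⁴ km/s.

v = 2.02 × 10⁴ km/s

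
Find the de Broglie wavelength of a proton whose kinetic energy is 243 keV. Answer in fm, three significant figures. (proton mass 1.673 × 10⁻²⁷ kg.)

λ = 58.1 fm

KE = 243 keV = 3.893 × 10⁻¹⁴ J.
p = √(2mKE) = √(2 × 1.673 × 10⁻²⁷ × 3.893 × 10⁻¹⁴) = 1.141 × 10⁻²⁰ kg·m/s.
λ = h/p = 6.626 × 10⁻³⁴ / 1.141 × 10⁻²⁰ = 5.81 × 10⁻¹⁴ m = 58.1 fm.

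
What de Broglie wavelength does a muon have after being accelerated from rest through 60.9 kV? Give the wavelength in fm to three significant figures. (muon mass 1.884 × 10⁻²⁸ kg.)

λ = 346 fm

KE = eV = 1.602 × 10⁻¹⁹ × 6.090 × 10⁴ = 9.756 × 10⁻¹⁵ J.
p = √(2mKE) = √(2 × 1.884 × 10⁻²⁸ × 9.756 × 10⁻¹⁵) = 1.917 × 10⁻²¹ kg·m/s.
λ = h/p = 6.626 × 10⁻³⁴ / 1.917 × 10⁻²¹ = 3.46 × 10⁻¹³ m = 346 fm.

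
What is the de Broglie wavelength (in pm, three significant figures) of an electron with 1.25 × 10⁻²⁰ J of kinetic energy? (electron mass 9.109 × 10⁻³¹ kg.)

λ = 4390 pm

p = √(2mKE) = √(2 × 9.109 × 10⁻³¹ × 1.250 × 10⁻²⁰) = 1.509 × 10⁻²⁵ kg·m/s.
λ = h/p = 6.626 × 10⁻³⁴ / 1.509 × 10⁻²⁵ = 4.39 × 10⁻⁹ m = 4390 pm.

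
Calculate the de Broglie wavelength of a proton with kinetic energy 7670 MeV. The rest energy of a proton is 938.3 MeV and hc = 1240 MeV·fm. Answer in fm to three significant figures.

Total energy E = KE + m₀c² = 7670 + 938.3 = 8608.3 MeV.
(pc)² = E² − (m₀c²)² = (8608.3)² − (938.3)² = 7.322 × 10⁷ MeV², so pc = 8557 MeV.
λ = hc/(pc) = 1240 MeV·fm / 8557 MeV = 0.145 fm.

λ = 0.145 fm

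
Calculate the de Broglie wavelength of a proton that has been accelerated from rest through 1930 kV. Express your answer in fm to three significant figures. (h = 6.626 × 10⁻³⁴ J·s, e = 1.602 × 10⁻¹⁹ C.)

λ = 20.6 fm

KE = eV = 1.602 × 10⁻¹⁹ × 1.930 × 10⁶ = 3.092 × 10⁻¹³ J.
p = √(2mKE) = √(2 × 1.673 × 10⁻²⁷ × 3.092 × 10⁻¹³) = 3.216 × 10⁻²⁰ kg·m/s.
λ = h/p = 6.626 × 10⁻³⁴ / 3.216 × 10⁻²⁰ = 2.06 × 10⁻¹⁴ m = 20.6 fm.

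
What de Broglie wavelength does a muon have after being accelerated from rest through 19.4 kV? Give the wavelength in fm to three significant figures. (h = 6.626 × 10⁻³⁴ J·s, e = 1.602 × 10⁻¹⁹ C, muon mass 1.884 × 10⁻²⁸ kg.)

KE = eV = 1.602 × 10⁻¹⁹ × 1.940 × 10⁴ = 3.108 × 10⁻¹⁵ J.
p = √(2mKE) = √(2 × 1.884 × 10⁻²⁸ × 3.108 × 10⁻¹⁵) = 1.082 × 10⁻²¹ kg·m/s.
λ = h/p = 6.626 × 10⁻³⁴ / 1.082 × 10⁻²¹ = 6.12 × 10⁻¹³ m = 612 fm.

λ = 612 fm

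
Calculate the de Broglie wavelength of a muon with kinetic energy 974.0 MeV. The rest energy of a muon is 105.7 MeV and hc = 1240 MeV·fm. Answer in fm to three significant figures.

Total energy E = KE + m₀c² = 974.0 + 105.7 = 1079.7 MeV.
(pc)² = E² − (m₀c²)² = (1079.7)² − (105.7)² = 1.155 × 10⁶ MeV², so pc = 1075 MeV.
λ = hc/(pc) = 1240 MeV·fm / 1075 MeV = 1.15 fm.

λ = 1.15 fm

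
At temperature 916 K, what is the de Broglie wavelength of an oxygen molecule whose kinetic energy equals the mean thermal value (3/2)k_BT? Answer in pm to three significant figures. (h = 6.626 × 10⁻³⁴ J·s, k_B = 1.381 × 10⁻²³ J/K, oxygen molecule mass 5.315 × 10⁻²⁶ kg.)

λ = 14.8 pm

KE = (3/2)k_BT = 1.5 × 1.381 × 10⁻²³ × 916 = 1.897 × 10⁻²⁰ J.
p = √(2mKE) = √(2 × 5.315 × 10⁻²⁶ × 1.897 × 10⁻²⁰) = 4.491 × 10⁻²³ kg·m/s.
λ = h/p = 1.48 × 10⁻¹¹ m = 14.8 pm.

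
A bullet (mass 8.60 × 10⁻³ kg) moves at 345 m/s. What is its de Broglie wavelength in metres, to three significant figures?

p = mv = 8.60 × 10⁻³ × 345 = 2.967 kg·m/s.
λ = h/p = 6.626 × 10⁻³⁴ / 2.967 = 2.23 × 10⁻³⁴ m.

λ = 2.23 × 10⁻³⁴ m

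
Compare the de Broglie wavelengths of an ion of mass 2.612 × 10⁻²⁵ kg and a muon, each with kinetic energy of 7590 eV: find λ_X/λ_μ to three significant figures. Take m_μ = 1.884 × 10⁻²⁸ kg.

λ_X/λ_μ = 0.0269

At fixed KE, p = √(2mKE) so λ = h/p ∝ 1/√m.
λ_X/λ_μ = √(m_μ/m_X) = √(1.884 × 10⁻²⁸/2.612 × 10⁻²⁵) = √(7.213 × 10⁻⁴) = 0.0269.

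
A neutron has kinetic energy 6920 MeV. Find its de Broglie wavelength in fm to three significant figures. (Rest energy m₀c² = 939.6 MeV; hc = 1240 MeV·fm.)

λ = 0.159 fm

Total energy E = KE + m₀c² = 6920 + 939.6 = 7859.6 MeV.
(pc)² = E² − (m₀c²)² = (7859.6)² − (939.6)² = 6.089 × 10⁷ MeV², so pc = 7803 MeV.
λ = hc/(pc) = 1240 MeV·fm / 7803 MeV = 0.159 fm.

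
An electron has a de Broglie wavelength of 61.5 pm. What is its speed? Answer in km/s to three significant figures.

p = h/λ = 6.626 × 10⁻³⁴ / 6.150 × 10⁻¹¹ = 1.077 × 10⁻²³ kg·m/s.
v = p/m = 1.077 × 10⁻²³ / 9.109 × 10⁻³¹ = 1.18 × 10⁷ m/s = 1.18 × 10⁴ km/s.

v = 1.18 × 10⁴ km/s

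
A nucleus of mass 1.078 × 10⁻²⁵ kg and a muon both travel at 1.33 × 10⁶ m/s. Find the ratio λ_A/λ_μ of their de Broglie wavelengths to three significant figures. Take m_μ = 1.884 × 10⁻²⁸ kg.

λ_A/λ_μ = 1.75 × 10⁻³

At fixed v, p = mv so λ = h/(mv) ∝ 1/m.
λ_A/λ_μ = m_μ/m_A = 1.884 × 10⁻²⁸/1.078 × 10⁻²⁵ = 1.75 × 10⁻³.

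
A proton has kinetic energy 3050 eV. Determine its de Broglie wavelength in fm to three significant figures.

λ = 518 fm

KE = 3050 eV = 4.886 × 10⁻¹⁶ J.
p = √(2mKE) = √(2 × 1.673 × 10⁻²⁷ × 4.886 × 10⁻¹⁶) = 1.279 × 10⁻²¹ kg·m/s.
λ = h/p = 6.626 × 10⁻³⁴ / 1.279 × 10⁻²¹ = 5.18 × 10⁻¹³ m = 518 fm.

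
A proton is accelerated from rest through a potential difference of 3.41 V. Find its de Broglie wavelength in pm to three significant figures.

λ = 15.5 pm

KE = eV = 1.602 × 10⁻¹⁹ × 3.410 = 5.463 × 10⁻¹⁹ J.
p = √(2mKE) = √(2 × 1.673 × 10⁻²⁷ × 5.463 × 10⁻¹⁹) = 4.275 × 10⁻²³ kg·m/s.
λ = h/p = 6.626 × 10⁻³⁴ / 4.275 × 10⁻²³ = 1.55 × 10⁻¹¹ m = 15.5 pm.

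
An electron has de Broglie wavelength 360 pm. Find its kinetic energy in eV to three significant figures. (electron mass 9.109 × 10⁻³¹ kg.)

p = h/λ = 6.626 × 10⁻³⁴ / 3.600 × 10⁻¹⁰ = 1.841 × 10⁻²⁴ kg·m/s.
KE = p²/(2m) = (1.841 × 10⁻²⁴)² / (2 × 9.109 × 10⁻³¹) = 1.860 × 10⁻¹⁸ J = 11.6 eV.

KE = 11.6 eV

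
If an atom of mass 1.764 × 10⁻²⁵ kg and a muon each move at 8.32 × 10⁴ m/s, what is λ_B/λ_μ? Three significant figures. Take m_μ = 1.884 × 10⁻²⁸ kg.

At fixed v, p = mv so λ = h/(mv) ∝ 1/m.
λ_B/λ_μ = m_μ/m_B = 1.884 × 10⁻²⁸/1.764 × 10⁻²⁵ = 1.07 × 10⁻³.

λ_B/λ_μ = 1.07 × 10⁻³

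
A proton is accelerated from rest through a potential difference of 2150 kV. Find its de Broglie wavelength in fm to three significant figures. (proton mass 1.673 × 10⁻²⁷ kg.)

λ = 19.5 fm

KE = eV = 1.602 × 10⁻¹⁹ × 2.150 × 10⁶ = 3.444 × 10⁻¹³ J.
p = √(2mKE) = √(2 × 1.673 × 10⁻²⁷ × 3.444 × 10⁻¹³) = 3.395 × 10⁻²⁰ kg·m/s.
λ = h/p = 6.626 × 10⁻³⁴ / 3.395 × 10⁻²⁰ = 1.95 × 10⁻¹⁴ m = 19.5 fm.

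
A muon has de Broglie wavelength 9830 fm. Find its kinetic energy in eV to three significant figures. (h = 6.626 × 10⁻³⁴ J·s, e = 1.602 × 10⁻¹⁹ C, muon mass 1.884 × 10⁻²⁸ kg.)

p = h/λ = 6.626 × 10⁻³⁴ / 9.830 × 10⁻¹² = 6.741 × 10⁻²³ kg·m/s.
KE = p²/(2m) = (6.741 × 10⁻²³)² / (2 × 1.884 × 10⁻²⁸) = 1.206 × 10⁻¹⁷ J = 75.3 eV.

KE = 75.3 eV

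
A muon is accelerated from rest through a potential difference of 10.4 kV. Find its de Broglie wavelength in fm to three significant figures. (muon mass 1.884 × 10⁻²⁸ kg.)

λ = 836 fm

KE = eV = 1.602 × 10⁻¹⁹ × 1.040 × 10⁴ = 1.666 × 10⁻¹⁵ J.
p = √(2mKE) = √(2 × 1.884 × 10⁻²⁸ × 1.666 × 10⁻¹⁵) = 7.923 × 10⁻²² kg·m/s.
λ = h/p = 6.626 × 10⁻³⁴ / 7.923 × 10⁻²² = 8.36 × 10⁻¹³ m = 836 fm.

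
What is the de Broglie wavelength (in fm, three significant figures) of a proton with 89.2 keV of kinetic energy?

λ = 95.8 fm

KE = 89.2 keV = 1.429 × 10⁻¹⁴ J.
p = √(2mKE) = √(2 × 1.673 × 10⁻²⁷ × 1.429 × 10⁻¹⁴) = 6.915 × 10⁻²¹ kg·m/s.
λ = h/p = 6.626 × 10⁻³⁴ / 6.915 × 10⁻²¹ = 9.58 × 10⁻¹⁴ m = 95.8 fm.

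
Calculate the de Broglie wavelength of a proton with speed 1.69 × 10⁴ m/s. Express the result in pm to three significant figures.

p = mv = 1.673 × 10⁻²⁷ × 1.69 × 10⁴ = 2.827 × 10⁻²³ kg·m/s.
λ = h/p = 6.626 × 10⁻³⁴ / 2.827 × 10⁻²³ = 2.34 × 10⁻¹¹ m = 23.4 pm.

λ = 23.4 pm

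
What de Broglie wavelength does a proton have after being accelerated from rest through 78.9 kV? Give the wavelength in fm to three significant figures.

λ = 102 fm

KE = eV = 1.602 × 10⁻¹⁹ × 7.890 × 10⁴ = 1.264 × 10⁻¹⁴ J.
p = √(2mKE) = √(2 × 1.673 × 10⁻²⁷ × 1.264 × 10⁻¹⁴) = 6.503 × 10⁻²¹ kg·m/s.
λ = h/p = 6.626 × 10⁻³⁴ / 6.503 × 10⁻²¹ = 1.02 × 10⁻¹³ m = 102 fm.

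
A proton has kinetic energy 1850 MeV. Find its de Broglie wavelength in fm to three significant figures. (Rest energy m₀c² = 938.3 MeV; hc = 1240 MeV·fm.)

Total energy E = KE + m₀c² = 1850 + 938.3 = 2788.3 MeV.
(pc)² = E² − (m₀c²)² = (2788.3)² − (938.3)² = 6.894 × 10⁶ MeV², so pc = 2626 MeV.
λ = hc/(pc) = 1240 MeV·fm / 2626 MeV = 0.472 fm.

λ = 0.472 fm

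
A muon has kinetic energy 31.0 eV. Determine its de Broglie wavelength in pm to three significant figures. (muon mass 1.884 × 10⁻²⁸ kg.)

λ = 15.3 pm

KE = 31.0 eV = 4.966 × 10⁻¹⁸ J.
p = √(2mKE) = √(2 × 1.884 × 10⁻²⁸ × 4.966 × 10⁻¹⁸) = 4.326 × 10⁻²³ kg·m/s.
λ = h/p = 6.626 × 10⁻³⁴ / 4.326 × 10⁻²³ = 1.53 × 10⁻¹¹ m = 15.3 pm.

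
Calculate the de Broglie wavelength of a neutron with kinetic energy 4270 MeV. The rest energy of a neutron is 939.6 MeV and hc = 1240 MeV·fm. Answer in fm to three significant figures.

Total energy E = KE + m₀c² = 4270 + 939.6 = 5209.6 MeV.
(pc)² = E² − (m₀c²)² = (5209.6)² − (939.6)² = 2.626 × 10⁷ MeV², so pc = 5124 MeV.
λ = hc/(pc) = 1240 MeV·fm / 5124 MeV = 0.242 fm.

λ = 0.242 fm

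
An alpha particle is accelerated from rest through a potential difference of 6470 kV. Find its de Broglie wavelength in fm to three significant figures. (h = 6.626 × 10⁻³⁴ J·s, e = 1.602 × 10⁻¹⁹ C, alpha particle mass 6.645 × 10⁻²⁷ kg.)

KE = 2eV = 2 × 1.602 × 10⁻¹⁹ × 6.470 × 10⁶ = 2.073 × 10⁻¹² J.
p = √(2mKE) = √(2 × 6.645 × 10⁻²⁷ × 2.073 × 10⁻¹²) = 1.660 × 10⁻¹⁹ kg·m/s.
λ = h/p = 6.626 × 10⁻³⁴ / 1.660 × 10⁻¹⁹ = 3.99 × 10⁻¹⁵ m = 3.99 fm.

λ = 3.99 fm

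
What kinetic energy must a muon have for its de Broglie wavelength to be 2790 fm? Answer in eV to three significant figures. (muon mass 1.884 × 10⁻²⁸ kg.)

KE = 934 eV

p = h/λ = 6.626 × 10⁻³⁴ / 2.790 × 10⁻¹² = 2.375 × 10⁻²² kg·m/s.
KE = p²/(2m) = (2.375 × 10⁻²²)² / (2 × 1.884 × 10⁻²⁸) = 1.497 × 10⁻¹⁶ J = 934 eV.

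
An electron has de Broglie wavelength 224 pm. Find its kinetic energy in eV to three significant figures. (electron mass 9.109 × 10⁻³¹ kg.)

p = h/λ = 6.626 × 10⁻³⁴ / 2.240 × 10⁻¹⁰ = 2.958 × 10⁻²⁴ kg·m/s.
KE = p²/(2m) = (2.958 × 10⁻²⁴)² / (2 × 9.109 × 10⁻³¹) = 4.803 × 10⁻¹⁸ J = 30.0 eV.

KE = 30.0 eV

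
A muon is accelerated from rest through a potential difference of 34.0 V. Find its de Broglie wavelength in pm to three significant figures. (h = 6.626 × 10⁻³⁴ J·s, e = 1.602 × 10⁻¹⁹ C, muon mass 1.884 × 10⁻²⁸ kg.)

KE = eV = 1.602 × 10⁻¹⁹ × 34.00 = 5.447 × 10⁻¹⁸ J.
p = √(2mKE) = √(2 × 1.884 × 10⁻²⁸ × 5.447 × 10⁻¹⁸) = 4.530 × 10⁻²³ kg·m/s.
λ = h/p = 6.626 × 10⁻³⁴ / 4.530 × 10⁻²³ = 1.46 × 10⁻¹¹ m = 14.6 pm.

λ = 14.6 pm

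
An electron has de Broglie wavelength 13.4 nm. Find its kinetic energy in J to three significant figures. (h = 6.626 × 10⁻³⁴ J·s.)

KE = 1.34 × 10⁻²¹ J

p = h/λ = 6.626 × 10⁻³⁴ / 1.340 × 10⁻⁸ = 4.945 × 10⁻²⁶ kg·m/s.
KE = p²/(2m) = (4.945 × 10⁻²⁶)² / (2 × 9.109 × 10⁻³¹) = 1.342 × 10⁻²¹ J = 1.34 × 10⁻²¹ J.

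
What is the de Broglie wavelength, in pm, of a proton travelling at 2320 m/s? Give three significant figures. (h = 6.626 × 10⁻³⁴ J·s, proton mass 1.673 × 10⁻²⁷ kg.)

λ = 171 pm

p = mv = 1.673 × 10⁻²⁷ × 2320 = 3.881 × 10⁻²⁴ kg·m/s.
λ = h/p = 6.626 × 10⁻³⁴ / 3.881 × 10⁻²⁴ = 1.71 × 10⁻¹⁰ m = 171 pm.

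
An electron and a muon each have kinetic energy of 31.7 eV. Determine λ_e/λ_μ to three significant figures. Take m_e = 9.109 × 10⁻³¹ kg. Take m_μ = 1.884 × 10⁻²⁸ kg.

λ_e/λ_μ = 14.4

At fixed KE, p = √(2mKE) so λ = h/p ∝ 1/√m.
λ_e/λ_μ = √(m_μ/m_e) = √(1.884 × 10⁻²⁸/9.109 × 10⁻³¹) = √(206.8) = 14.4.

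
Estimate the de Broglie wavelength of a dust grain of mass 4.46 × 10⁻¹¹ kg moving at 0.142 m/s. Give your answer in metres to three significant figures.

λ = 1.05 × 10⁻²² m

p = mv = 4.46 × 10⁻¹¹ × 0.142 = 6.333 × 10⁻¹² kg·m/s.
λ = h/p = 6.626 × 10⁻³⁴ / 6.333 × 10⁻¹² = 1.05 × 10⁻²² m.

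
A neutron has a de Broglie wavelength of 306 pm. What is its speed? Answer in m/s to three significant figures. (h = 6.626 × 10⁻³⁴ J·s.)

v = 1290 m/s

p = h/λ = 6.626 × 10⁻³⁴ / 3.060 × 10⁻¹⁰ = 2.165 × 10⁻²⁴ kg·m/s.
v = p/m = 2.165 × 10⁻²⁴ / 1.675 × 10⁻²⁷ = 1.29 × 10³ m/s = 1290 m/s.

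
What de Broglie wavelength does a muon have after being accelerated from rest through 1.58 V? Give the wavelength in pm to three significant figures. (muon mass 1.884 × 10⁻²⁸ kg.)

λ = 67.8 pm

KE = eV = 1.602 × 10⁻¹⁹ × 1.580 = 2.531 × 10⁻¹⁹ J.
p = √(2mKE) = √(2 × 1.884 × 10⁻²⁸ × 2.531 × 10⁻¹⁹) = 9.766 × 10⁻²⁴ kg·m/s.
λ = h/p = 6.626 × 10⁻³⁴ / 9.766 × 10⁻²⁴ = 6.78 × 10⁻¹¹ m = 67.8 pm.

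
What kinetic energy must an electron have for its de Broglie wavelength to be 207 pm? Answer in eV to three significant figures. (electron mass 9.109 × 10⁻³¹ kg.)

KE = 35.1 eV

p = h/λ = 6.626 × 10⁻³⁴ / 2.070 × 10⁻¹⁰ = 3.201 × 10⁻²⁴ kg·m/s.
KE = p²/(2m) = (3.201 × 10⁻²⁴)² / (2 × 9.109 × 10⁻³¹) = 5.624 × 10⁻¹⁸ J = 35.1 eV.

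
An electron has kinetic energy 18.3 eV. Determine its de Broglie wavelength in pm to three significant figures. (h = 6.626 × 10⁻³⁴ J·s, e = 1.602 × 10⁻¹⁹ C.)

KE = 18.3 eV = 2.932 × 10⁻¹⁸ J.
p = √(2mKE) = √(2 × 9.109 × 10⁻³¹ × 2.932 × 10⁻¹⁸) = 2.311 × 10⁻²⁴ kg·m/s.
λ = h/p = 6.626 × 10⁻³⁴ / 2.311 × 10⁻²⁴ = 2.87 × 10⁻¹⁰ m = 287 pm.

λ = 287 pm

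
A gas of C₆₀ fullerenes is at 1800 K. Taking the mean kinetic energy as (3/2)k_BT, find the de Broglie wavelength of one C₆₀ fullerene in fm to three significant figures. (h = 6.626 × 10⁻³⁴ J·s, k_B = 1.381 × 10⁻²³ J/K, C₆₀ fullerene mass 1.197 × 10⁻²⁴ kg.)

KE = (3/2)k_BT = 1.5 × 1.381 × 10⁻²³ × 1800 = 3.729 × 10⁻²⁰ J.
p = √(2mKE) = √(2 × 1.197 × 10⁻²⁴ × 3.729 × 10⁻²⁰) = 2.988 × 10⁻²² kg·m/s.
λ = h/p = 2.22 × 10⁻¹² m = 2220 fm.

λ = 2220 fm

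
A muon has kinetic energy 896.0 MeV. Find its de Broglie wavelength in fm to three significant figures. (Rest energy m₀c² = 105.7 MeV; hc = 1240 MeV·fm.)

Total energy E = KE + m₀c² = 896.0 + 105.7 = 1001.7 MeV.
(pc)² = E² − (m₀c²)² = (1001.7)² − (105.7)² = 9.922 × 10⁵ MeV², so pc = 996.1 MeV.
λ = hc/(pc) = 1240 MeV·fm / 996.1 MeV = 1.24 fm.

λ = 1.24 fm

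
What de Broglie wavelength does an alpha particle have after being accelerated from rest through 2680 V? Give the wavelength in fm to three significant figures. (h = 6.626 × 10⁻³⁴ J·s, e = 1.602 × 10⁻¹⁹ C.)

KE = 2eV = 2 × 1.602 × 10⁻¹⁹ × 2680 = 8.587 × 10⁻¹⁶ J.
p = √(2mKE) = √(2 × 6.645 × 10⁻²⁷ × 8.587 × 10⁻¹⁶) = 3.378 × 10⁻²¹ kg·m/s.
λ = h/p = 6.626 × 10⁻³⁴ / 3.378 × 10⁻²¹ = 1.96 × 10⁻¹³ m = 196 fm.

λ = 196 fm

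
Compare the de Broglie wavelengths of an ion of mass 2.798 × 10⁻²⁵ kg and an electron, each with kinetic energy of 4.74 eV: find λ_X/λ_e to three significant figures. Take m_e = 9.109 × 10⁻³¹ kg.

λ_X/λ_e = 1.80 × 10⁻³

At fixed KE, p = √(2mKE) so λ = h/p ∝ 1/√m.
λ_X/λ_e = √(m_e/m_X) = √(9.109 × 10⁻³¹/2.798 × 10⁻²⁵) = √(3.256 × 10⁻⁶) = 1.80 × 10⁻³.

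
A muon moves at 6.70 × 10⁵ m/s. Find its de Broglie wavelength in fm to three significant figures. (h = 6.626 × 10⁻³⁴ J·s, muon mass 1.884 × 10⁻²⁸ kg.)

p = mv = 1.884 × 10⁻²⁸ × 6.70 × 10⁵ = 1.262 × 10⁻²² kg·m/s.
λ = h/p = 6.626 × 10⁻³⁴ / 1.262 × 10⁻²² = 5.25 × 10⁻¹² m = 5250 fm.

λ = 5250 fm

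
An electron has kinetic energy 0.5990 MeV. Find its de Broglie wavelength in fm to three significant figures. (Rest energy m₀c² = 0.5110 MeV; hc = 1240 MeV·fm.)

λ = 1260 fm

Total energy E = KE + m₀c² = 0.5990 + 0.5110 = 1.1100 MeV.
(pc)² = E² − (m₀c²)² = (1.1100)² − (0.5110)² = 0.9710 MeV², so pc = 0.9854 MeV.
λ = hc/(pc) = 1240 MeV·fm / 0.9854 MeV = 1260 fm.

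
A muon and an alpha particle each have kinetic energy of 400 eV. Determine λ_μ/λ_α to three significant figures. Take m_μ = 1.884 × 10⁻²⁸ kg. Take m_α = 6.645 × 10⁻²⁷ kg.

At fixed KE, p = √(2mKE) so λ = h/p ∝ 1/√m.
λ_μ/λ_α = √(m_α/m_μ) = √(6.645 × 10⁻²⁷/1.884 × 10⁻²⁸) = √(35.27) = 5.94.

λ_μ/λ_α = 5.94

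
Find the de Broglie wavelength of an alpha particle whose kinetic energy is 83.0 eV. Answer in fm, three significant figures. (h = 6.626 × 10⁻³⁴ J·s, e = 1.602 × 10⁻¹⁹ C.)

KE = 83.0 eV = 1.330 × 10⁻¹⁷ J.
p = √(2mKE) = √(2 × 6.645 × 10⁻²⁷ × 1.330 × 10⁻¹⁷) = 4.204 × 10⁻²² kg·m/s.
λ = h/p = 6.626 × 10⁻³⁴ / 4.204 × 10⁻²² = 1.58 × 10⁻¹² m = 1580 fm.

λ = 1580 fm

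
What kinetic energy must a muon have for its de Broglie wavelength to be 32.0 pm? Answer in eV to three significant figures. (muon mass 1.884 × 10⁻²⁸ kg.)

p = h/λ = 6.626 × 10⁻³⁴ / 3.200 × 10⁻¹¹ = 2.071 × 10⁻²³ kg·m/s.
KE = p²/(2m) = (2.071 × 10⁻²³)² / (2 × 1.884 × 10⁻²⁸) = 1.138 × 10⁻¹⁸ J = 7.10 eV.

KE = 7.10 eV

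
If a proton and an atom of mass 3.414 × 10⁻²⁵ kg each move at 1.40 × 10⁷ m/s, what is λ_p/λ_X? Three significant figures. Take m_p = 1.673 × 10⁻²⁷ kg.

At fixed v, p = mv so λ = h/(mv) ∝ 1/m.
λ_p/λ_X = m_X/m_p = 3.414 × 10⁻²⁵/1.673 × 10⁻²⁷ = 204.

λ_p/λ_X = 204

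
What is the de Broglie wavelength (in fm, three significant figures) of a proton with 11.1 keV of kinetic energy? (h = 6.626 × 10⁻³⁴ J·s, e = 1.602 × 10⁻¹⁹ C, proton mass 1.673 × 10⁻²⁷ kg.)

KE = 11.1 keV = 1.778 × 10⁻¹⁵ J.
p = √(2mKE) = √(2 × 1.673 × 10⁻²⁷ × 1.778 × 10⁻¹⁵) = 2.439 × 10⁻²¹ kg·m/s.
λ = h/p = 6.626 × 10⁻³⁴ / 2.439 × 10⁻²¹ = 2.72 × 10⁻¹³ m = 272 fm.

λ = 272 fm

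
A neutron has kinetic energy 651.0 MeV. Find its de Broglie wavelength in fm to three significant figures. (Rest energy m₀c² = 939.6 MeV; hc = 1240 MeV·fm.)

λ = 0.966 fm

Total energy E = KE + m₀c² = 651.0 + 939.6 = 1590.6 MeV.
(pc)² = E² − (m₀c²)² = (1590.6)² − (939.6)² = 1.647 × 10⁶ MeV², so pc = 1283 MeV.
λ = hc/(pc) = 1240 MeV·fm / 1283 MeV = 0.966 fm.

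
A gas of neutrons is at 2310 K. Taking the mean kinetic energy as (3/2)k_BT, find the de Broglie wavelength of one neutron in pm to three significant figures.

λ = 52.3 pm

KE = (3/2)k_BT = 1.5 × 1.381 × 10⁻²³ × 2310 = 4.785 × 10⁻²⁰ J.
p = √(2mKE) = √(2 × 1.675 × 10⁻²⁷ × 4.785 × 10⁻²⁰) = 1.266 × 10⁻²³ kg·m/s.
λ = h/p = 5.23 × 10⁻¹¹ m = 52.3 pm.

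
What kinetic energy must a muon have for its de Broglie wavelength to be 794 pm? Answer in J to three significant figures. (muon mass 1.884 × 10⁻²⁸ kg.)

p = h/λ = 6.626 × 10⁻³⁴ / 7.940 × 10⁻¹⁰ = 8.345 × 10⁻²⁵ kg·m/s.
KE = p²/(2m) = (8.345 × 10⁻²⁵)² / (2 × 1.884 × 10⁻²⁸) = 1.848 × 10⁻²¹ J = 1.85 × 10⁻²¹ J.

KE = 1.85 × 10⁻²¹ J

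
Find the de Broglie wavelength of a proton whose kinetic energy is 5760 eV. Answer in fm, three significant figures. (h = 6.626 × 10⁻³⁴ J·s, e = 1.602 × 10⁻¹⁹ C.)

KE = 5760 eV = 9.228 × 10⁻¹⁶ J.
p = √(2mKE) = √(2 × 1.673 × 10⁻²⁷ × 9.228 × 10⁻¹⁶) = 1.757 × 10⁻²¹ kg·m/s.
λ = h/p = 6.626 × 10⁻³⁴ / 1.757 × 10⁻²¹ = 3.77 × 10⁻¹³ m = 377 fm.

λ = 377 fm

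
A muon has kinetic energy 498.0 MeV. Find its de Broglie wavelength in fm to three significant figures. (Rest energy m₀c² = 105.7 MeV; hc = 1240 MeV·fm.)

λ = 2.09 fm

Total energy E = KE + m₀c² = 498.0 + 105.7 = 603.7 MeV.
(pc)² = E² − (m₀c²)² = (603.7)² − (105.7)² = 3.533 × 10⁵ MeV², so pc = 594.4 MeV.
λ = hc/(pc) = 1240 MeV·fm / 594.4 MeV = 2.09 fm.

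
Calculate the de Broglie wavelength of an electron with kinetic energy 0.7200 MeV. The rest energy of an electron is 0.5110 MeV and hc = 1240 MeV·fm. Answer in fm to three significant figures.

λ = 1110 fm

Total energy E = KE + m₀c² = 0.7200 + 0.5110 = 1.2310 MeV.
(pc)² = E² − (m₀c²)² = (1.2310)² − (0.5110)² = 1.254 MeV², so pc = 1.120 MeV.
λ = hc/(pc) = 1240 MeV·fm / 1.120 MeV = 1110 fm.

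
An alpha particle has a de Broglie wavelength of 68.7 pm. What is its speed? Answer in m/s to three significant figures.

v = 1450 m/s

p = h/λ = 6.626 × 10⁻³⁴ / 6.870 × 10⁻¹¹ = 9.645 × 10⁻²⁴ kg·m/s.
v = p/m = 9.645 × 10⁻²⁴ / 6.645 × 10⁻²⁷ = 1.45 × 10³ m/s = 1450 m/s.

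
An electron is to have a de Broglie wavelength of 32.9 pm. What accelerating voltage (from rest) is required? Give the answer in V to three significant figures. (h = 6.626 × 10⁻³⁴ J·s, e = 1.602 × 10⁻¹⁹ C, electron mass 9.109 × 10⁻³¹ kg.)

p = h/λ = 6.626 × 10⁻³⁴ / 3.290 × 10⁻¹¹ = 2.014 × 10⁻²³ kg·m/s.
KE = p²/(2m) = 2.226 × 10⁻¹⁶ J.
V = KE/e = 2.226 × 10⁻¹⁶ / (1.602 × 10⁻¹⁹) = 1390 V.

V = 1390 V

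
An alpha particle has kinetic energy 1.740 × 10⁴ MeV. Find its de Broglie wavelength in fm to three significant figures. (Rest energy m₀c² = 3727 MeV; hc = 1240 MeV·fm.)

Total energy E = KE + m₀c² = 1.740 × 10⁴ + 3727 = 21127 MeV.
(pc)² = E² − (m₀c²)² = (21127)² − (3727)² = 4.325 × 10⁸ MeV², so pc = 2.080 × 10⁴ MeV.
λ = hc/(pc) = 1240 MeV·fm / 2.080 × 10⁴ MeV = 0.0596 fm.

λ = 0.0596 fm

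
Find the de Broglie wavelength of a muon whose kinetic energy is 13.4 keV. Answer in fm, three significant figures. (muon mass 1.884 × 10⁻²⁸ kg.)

λ = 737 fm

KE = 13.4 keV = 2.147 × 10⁻¹⁵ J.
p = √(2mKE) = √(2 × 1.884 × 10⁻²⁸ × 2.147 × 10⁻¹⁵) = 8.994 × 10⁻²² kg·m/s.
λ = h/p = 6.626 × 10⁻³⁴ / 8.994 × 10⁻²² = 7.37 × 10⁻¹³ m = 737 fm.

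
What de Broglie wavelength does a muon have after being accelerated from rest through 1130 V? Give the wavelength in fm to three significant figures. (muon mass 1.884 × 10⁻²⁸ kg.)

λ = 2540 fm

KE = eV = 1.602 × 10⁻¹⁹ × 1130 = 1.810 × 10⁻¹⁶ J.
p = √(2mKE) = √(2 × 1.884 × 10⁻²⁸ × 1.810 × 10⁻¹⁶) = 2.612 × 10⁻²² kg·m/s.
λ = h/p = 6.626 × 10⁻³⁴ / 2.612 × 10⁻²² = 2.54 × 10⁻¹² m = 2540 fm.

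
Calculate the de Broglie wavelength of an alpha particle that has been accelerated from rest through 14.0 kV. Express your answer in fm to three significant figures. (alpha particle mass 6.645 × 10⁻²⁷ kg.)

KE = 2eV = 2 × 1.602 × 10⁻¹⁹ × 1.400 × 10⁴ = 4.486 × 10⁻¹⁵ J.
p = √(2mKE) = √(2 × 6.645 × 10⁻²⁷ × 4.486 × 10⁻¹⁵) = 7.721 × 10⁻²¹ kg·m/s.
λ = h/p = 6.626 × 10⁻³⁴ / 7.721 × 10⁻²¹ = 8.58 × 10⁻¹⁴ m = 85.8 fm.

λ = 85.8 fm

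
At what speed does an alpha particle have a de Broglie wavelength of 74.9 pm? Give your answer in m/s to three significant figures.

p = h/λ = 6.626 × 10⁻³⁴ / 7.490 × 10⁻¹¹ = 8.846 × 10⁻²⁴ kg·m/s.
v = p/m = 8.846 × 10⁻²⁴ / 6.645 × 10⁻²⁷ = 1.33 × 10³ m/s = 1330 m/s.

v = 1330 m/s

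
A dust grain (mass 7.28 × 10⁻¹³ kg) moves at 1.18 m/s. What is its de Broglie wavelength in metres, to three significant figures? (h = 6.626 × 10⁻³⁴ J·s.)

p = mv = 7.28 × 10⁻¹³ × 1.18 = 8.590 × 10⁻¹³ kg·m/s.
λ = h/p = 6.626 × 10⁻³⁴ / 8.590 × 10⁻¹³ = 7.71 × 10⁻²² m.

λ = 7.71 × 10⁻²² m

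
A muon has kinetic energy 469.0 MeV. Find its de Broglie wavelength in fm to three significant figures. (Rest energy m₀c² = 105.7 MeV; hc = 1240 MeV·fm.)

Total energy E = KE + m₀c² = 469.0 + 105.7 = 574.7 MeV.
(pc)² = E² − (m₀c²)² = (574.7)² − (105.7)² = 3.191 × 10⁵ MeV², so pc = 564.9 MeV.
λ = hc/(pc) = 1240 MeV·fm / 564.9 MeV = 2.20 fm.

λ = 2.20 fm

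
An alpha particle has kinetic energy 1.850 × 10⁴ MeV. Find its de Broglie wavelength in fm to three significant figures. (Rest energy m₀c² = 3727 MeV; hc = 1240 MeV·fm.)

Total energy E = KE + m₀c² = 1.850 × 10⁴ + 3727 = 22227 MeV.
(pc)² = E² − (m₀c²)² = (22227)² − (3727)² = 4.801 × 10⁸ MeV², so pc = 2.191 × 10⁴ MeV.
λ = hc/(pc) = 1240 MeV·fm / 2.191 × 10⁴ MeV = 0.0566 fm.

λ = 0.0566 fm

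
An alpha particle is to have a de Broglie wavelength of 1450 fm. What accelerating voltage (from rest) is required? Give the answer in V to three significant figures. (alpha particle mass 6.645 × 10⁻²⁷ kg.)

p = h/λ = 6.626 × 10⁻³⁴ / 1.450 × 10⁻¹² = 4.570 × 10⁻²² kg·m/s.
KE = p²/(2m) = 1.571 × 10⁻¹⁷ J.
V = KE/2e = 1.571 × 10⁻¹⁷ / (2 × 1.602 × 10⁻¹⁹) = 49.0 V.

V = 49.0 V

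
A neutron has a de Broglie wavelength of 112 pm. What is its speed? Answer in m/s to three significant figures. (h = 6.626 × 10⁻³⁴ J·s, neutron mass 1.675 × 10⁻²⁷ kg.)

p = h/λ = 6.626 × 10⁻³⁴ / 1.120 × 10⁻¹⁰ = 5.916 × 10⁻²⁴ kg·m/s.
v = p/m = 5.916 × 10⁻²⁴ / 1.675 × 10⁻²⁷ = 3.53 × 10³ m/s = 3530 m/s.

v = 3530 m/s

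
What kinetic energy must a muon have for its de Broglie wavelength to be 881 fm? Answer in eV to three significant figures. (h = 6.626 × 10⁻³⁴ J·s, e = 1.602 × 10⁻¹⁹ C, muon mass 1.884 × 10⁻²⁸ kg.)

p = h/λ = 6.626 × 10⁻³⁴ / 8.810 × 10⁻¹³ = 7.521 × 10⁻²² kg·m/s.
KE = p²/(2m) = (7.521 × 10⁻²²)² / (2 × 1.884 × 10⁻²⁸) = 1.501 × 10⁻¹⁵ J = 9370 eV.

KE = 9370 eV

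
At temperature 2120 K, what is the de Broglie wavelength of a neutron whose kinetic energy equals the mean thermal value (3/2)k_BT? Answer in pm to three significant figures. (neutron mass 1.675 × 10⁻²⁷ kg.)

λ = 54.6 pm

KE = (3/2)k_BT = 1.5 × 1.381 × 10⁻²³ × 2120 = 4.392 × 10⁻²⁰ J.
p = √(2mKE) = √(2 × 1.675 × 10⁻²⁷ × 4.392 × 10⁻²⁰) = 1.213 × 10⁻²³ kg·m/s.
λ = h/p = 5.46 × 10⁻¹¹ m = 54.6 pm.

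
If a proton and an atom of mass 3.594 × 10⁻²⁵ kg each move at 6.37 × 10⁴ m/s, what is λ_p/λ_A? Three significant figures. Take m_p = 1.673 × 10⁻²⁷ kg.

At fixed v, p = mv so λ = h/(mv) ∝ 1/m.
λ_p/λ_A = m_A/m_p = 3.594 × 10⁻²⁵/1.673 × 10⁻²⁷ = 215.

λ_p/λ_A = 215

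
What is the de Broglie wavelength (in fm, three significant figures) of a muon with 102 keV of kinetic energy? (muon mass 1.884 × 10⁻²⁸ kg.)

λ = 267 fm

KE = 102 keV = 1.634 × 10⁻¹⁴ J.
p = √(2mKE) = √(2 × 1.884 × 10⁻²⁸ × 1.634 × 10⁻¹⁴) = 2.481 × 10⁻²¹ kg·m/s.
λ = h/p = 6.626 × 10⁻³⁴ / 2.481 × 10⁻²¹ = 2.67 × 10⁻¹³ m = 267 fm.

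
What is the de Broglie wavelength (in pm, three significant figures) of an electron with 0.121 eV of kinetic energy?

KE = 0.121 eV = 1.938 × 10⁻²⁰ J.
p = √(2mKE) = √(2 × 9.109 × 10⁻³¹ × 1.938 × 10⁻²⁰) = 1.879 × 10⁻²⁵ kg·m/s.
λ = h/p = 6.626 × 10⁻³⁴ / 1.879 × 10⁻²⁵ = 3.53 × 10⁻⁹ m = 3530 pm.

λ = 3530 pm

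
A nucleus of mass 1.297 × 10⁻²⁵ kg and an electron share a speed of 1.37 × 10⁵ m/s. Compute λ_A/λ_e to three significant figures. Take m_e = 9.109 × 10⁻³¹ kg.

At fixed v, p = mv so λ = h/(mv) ∝ 1/m.
λ_A/λ_e = m_e/m_A = 9.109 × 10⁻³¹/1.297 × 10⁻²⁵ = 7.02 × 10⁻⁶.

λ_A/λ_e = 7.02 × 10⁻⁶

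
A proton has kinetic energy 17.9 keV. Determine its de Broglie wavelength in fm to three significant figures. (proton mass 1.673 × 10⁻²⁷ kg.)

KE = 17.9 keV = 2.868 × 10⁻¹⁵ J.
p = √(2mKE) = √(2 × 1.673 × 10⁻²⁷ × 2.868 × 10⁻¹⁵) = 3.098 × 10⁻²¹ kg·m/s.
λ = h/p = 6.626 × 10⁻³⁴ / 3.098 × 10⁻²¹ = 2.14 × 10⁻¹³ m = 214 fm.

λ = 214 fm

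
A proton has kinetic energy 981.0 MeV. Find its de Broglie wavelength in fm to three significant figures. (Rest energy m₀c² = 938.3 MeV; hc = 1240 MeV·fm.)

Total energy E = KE + m₀c² = 981.0 + 938.3 = 1919.3 MeV.
(pc)² = E² − (m₀c²)² = (1919.3)² − (938.3)² = 2.803 × 10⁶ MeV², so pc = 1674 MeV.
λ = hc/(pc) = 1240 MeV·fm / 1674 MeV = 0.741 fm.

λ = 0.741 fm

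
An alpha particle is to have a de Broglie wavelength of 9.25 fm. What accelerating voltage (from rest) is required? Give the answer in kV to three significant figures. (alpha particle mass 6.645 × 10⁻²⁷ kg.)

V = 1210 kV

p = h/λ = 6.626 × 10⁻³⁴ / 9.250 × 10⁻¹⁵ = 7.163 × 10⁻²⁰ kg·m/s.
KE = p²/(2m) = 3.861 × 10⁻¹³ J.
V = KE/2e = 3.861 × 10⁻¹³ / (2 × 1.602 × 10⁻¹⁹) = 1210 kV.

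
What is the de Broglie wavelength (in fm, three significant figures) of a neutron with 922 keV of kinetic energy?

λ = 29.8 fm

KE = 922 keV = 1.477 × 10⁻¹³ J.
p = √(2mKE) = √(2 × 1.675 × 10⁻²⁷ × 1.477 × 10⁻¹³) = 2.224 × 10⁻²⁰ kg·m/s.
λ = h/p = 6.626 × 10⁻³⁴ / 2.224 × 10⁻²⁰ = 2.98 × 10⁻¹⁴ m = 29.8 fm.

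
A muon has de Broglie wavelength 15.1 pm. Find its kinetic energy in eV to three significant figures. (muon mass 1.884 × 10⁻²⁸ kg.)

p = h/λ = 6.626 × 10⁻³⁴ / 1.510 × 10⁻¹¹ = 4.388 × 10⁻²³ kg·m/s.
KE = p²/(2m) = (4.388 × 10⁻²³)² / (2 × 1.884 × 10⁻²⁸) = 5.110 × 10⁻¹⁸ J = 31.9 eV.

KE = 31.9 eV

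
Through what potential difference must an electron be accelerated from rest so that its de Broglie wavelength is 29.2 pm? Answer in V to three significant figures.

p = h/λ = 6.626 × 10⁻³⁴ / 2.920 × 10⁻¹¹ = 2.269 × 10⁻²³ kg·m/s.
KE = p²/(2m) = 2.826 × 10⁻¹⁶ J.
V = KE/e = 2.826 × 10⁻¹⁶ / (1.602 × 10⁻¹⁹) = 1760 V.

V = 1760 V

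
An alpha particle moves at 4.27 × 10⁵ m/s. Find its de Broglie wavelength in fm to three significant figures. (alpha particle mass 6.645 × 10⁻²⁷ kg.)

p = mv = 6.645 × 10⁻²⁷ × 4.27 × 10⁵ = 2.837 × 10⁻²¹ kg·m/s.
λ = h/p = 6.626 × 10⁻³⁴ / 2.837 × 10⁻²¹ = 2.34 × 10⁻¹³ m = 234 fm.

λ = 234 fm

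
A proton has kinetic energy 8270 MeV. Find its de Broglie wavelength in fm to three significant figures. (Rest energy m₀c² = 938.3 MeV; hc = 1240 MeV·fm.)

λ = 0.135 fm

Total energy E = KE + m₀c² = 8270 + 938.3 = 9208.3 MeV.
(pc)² = E² − (m₀c²)² = (9208.3)² − (938.3)² = 8.391 × 10⁷ MeV², so pc = 9160 MeV.
λ = hc/(pc) = 1240 MeV·fm / 9160 MeV = 0.135 fm.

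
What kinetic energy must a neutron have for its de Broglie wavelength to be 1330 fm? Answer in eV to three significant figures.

p = h/λ = 6.626 × 10⁻³⁴ / 1.330 × 10⁻¹² = 4.982 × 10⁻²² kg·m/s.
KE = p²/(2m) = (4.982 × 10⁻²²)² / (2 × 1.675 × 10⁻²⁷) = 7.409 × 10⁻¹⁷ J = 462 eV.

KE = 462 eV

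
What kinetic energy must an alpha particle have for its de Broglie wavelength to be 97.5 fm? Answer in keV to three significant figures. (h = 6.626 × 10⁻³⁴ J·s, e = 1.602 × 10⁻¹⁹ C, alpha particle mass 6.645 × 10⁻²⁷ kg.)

p = h/λ = 6.626 × 10⁻³⁴ / 9.750 × 10⁻¹⁴ = 6.796 × 10⁻²¹ kg·m/s.
KE = p²/(2m) = (6.796 × 10⁻²¹)² / (2 × 6.645 × 10⁻²⁷) = 3.475 × 10⁻¹⁵ J = 21.7 keV.

KE = 21.7 keV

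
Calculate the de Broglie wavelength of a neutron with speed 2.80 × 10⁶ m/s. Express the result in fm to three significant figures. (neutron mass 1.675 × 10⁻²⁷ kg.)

λ = 141 fm

p = mv = 1.675 × 10⁻²⁷ × 2.80 × 10⁶ = 4.690 × 10⁻²¹ kg·m/s.
λ = h/p = 6.626 × 10⁻³⁴ / 4.690 × 10⁻²¹ = 1.41 × 10⁻¹³ m = 141 fm.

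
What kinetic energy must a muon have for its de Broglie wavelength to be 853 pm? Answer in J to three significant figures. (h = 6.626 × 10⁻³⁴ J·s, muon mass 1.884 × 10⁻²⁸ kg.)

p = h/λ = 6.626 × 10⁻³⁴ / 8.530 × 10⁻¹⁰ = 7.768 × 10⁻²⁵ kg·m/s.
KE = p²/(2m) = (7.768 × 10⁻²⁵)² / (2 × 1.884 × 10⁻²⁸) = 1.601 × 10⁻²¹ J = 1.60 × 10⁻²¹ J.

KE = 1.60 × 10⁻²¹ J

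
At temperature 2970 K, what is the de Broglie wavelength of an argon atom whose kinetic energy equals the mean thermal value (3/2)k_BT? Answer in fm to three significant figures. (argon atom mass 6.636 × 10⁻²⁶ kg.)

λ = 7330 fm

KE = (3/2)k_BT = 1.5 × 1.381 × 10⁻²³ × 2970 = 6.152 × 10⁻²⁰ J.
p = √(2mKE) = √(2 × 6.636 × 10⁻²⁶ × 6.152 × 10⁻²⁰) = 9.036 × 10⁻²³ kg·m/s.
λ = h/p = 7.33 × 10⁻¹² m = 7330 fm.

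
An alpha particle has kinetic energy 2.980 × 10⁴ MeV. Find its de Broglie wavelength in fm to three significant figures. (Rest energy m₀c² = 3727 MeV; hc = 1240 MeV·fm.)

Total energy E = KE + m₀c² = 2.980 × 10⁴ + 3727 = 33527 MeV.
(pc)² = E² − (m₀c²)² = (33527)² − (3727)² = 1.110 × 10⁹ MeV², so pc = 3.332 × 10⁴ MeV.
λ = hc/(pc) = 1240 MeV·fm / 3.332 × 10⁴ MeV = 0.0372 fm.

λ = 0.0372 fm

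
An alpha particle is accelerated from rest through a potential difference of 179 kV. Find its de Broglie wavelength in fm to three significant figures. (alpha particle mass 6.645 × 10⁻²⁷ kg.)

λ = 24.0 fm

KE = 2eV = 2 × 1.602 × 10⁻¹⁹ × 1.790 × 10⁵ = 5.735 × 10⁻¹⁴ J.
p = √(2mKE) = √(2 × 6.645 × 10⁻²⁷ × 5.735 × 10⁻¹⁴) = 2.761 × 10⁻²⁰ kg·m/s.
λ = h/p = 6.626 × 10⁻³⁴ / 2.761 × 10⁻²⁰ = 2.40 × 10⁻¹⁴ m = 24.0 fm.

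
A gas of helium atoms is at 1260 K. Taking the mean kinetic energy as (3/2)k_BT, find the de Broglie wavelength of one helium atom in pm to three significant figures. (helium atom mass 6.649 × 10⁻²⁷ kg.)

KE = (3/2)k_BT = 1.5 × 1.381 × 10⁻²³ × 1260 = 2.610 × 10⁻²⁰ J.
p = √(2mKE) = √(2 × 6.649 × 10⁻²⁷ × 2.610 × 10⁻²⁰) = 1.863 × 10⁻²³ kg·m/s.
λ = h/p = 3.56 × 10⁻¹¹ m = 35.6 pm.

λ = 35.6 pm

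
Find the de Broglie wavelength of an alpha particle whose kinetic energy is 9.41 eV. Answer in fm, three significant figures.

λ = 4680 fm

KE = 9.41 eV = 1.507 × 10⁻¹⁸ J.
p = √(2mKE) = √(2 × 6.645 × 10⁻²⁷ × 1.507 × 10⁻¹⁸) = 1.415 × 10⁻²² kg·m/s.
λ = h/p = 6.626 × 10⁻³⁴ / 1.415 × 10⁻²² = 4.68 × 10⁻¹² m = 4680 fm.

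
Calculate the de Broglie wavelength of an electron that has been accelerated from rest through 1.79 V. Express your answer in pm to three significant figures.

KE = eV = 1.602 × 10⁻¹⁹ × 1.790 = 2.868 × 10⁻¹⁹ J.
p = √(2mKE) = √(2 × 9.109 × 10⁻³¹ × 2.868 × 10⁻¹⁹) = 7.228 × 10⁻²⁵ kg·m/s.
λ = h/p = 6.626 × 10⁻³⁴ / 7.228 × 10⁻²⁵ = 9.17 × 10⁻¹⁰ m = 917 pm.

λ = 917 pm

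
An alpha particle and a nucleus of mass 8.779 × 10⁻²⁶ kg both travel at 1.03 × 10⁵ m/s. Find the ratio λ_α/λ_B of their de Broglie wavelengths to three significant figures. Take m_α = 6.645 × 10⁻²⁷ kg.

At fixed v, p = mv so λ = h/(mv) ∝ 1/m.
λ_α/λ_B = m_B/m_α = 8.779 × 10⁻²⁶/6.645 × 10⁻²⁷ = 13.2.

λ_α/λ_B = 13.2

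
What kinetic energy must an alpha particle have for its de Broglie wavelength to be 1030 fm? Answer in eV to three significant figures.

p = h/λ = 6.626 × 10⁻³⁴ / 1.030 × 10⁻¹² = 6.433 × 10⁻²² kg·m/s.
KE = p²/(2m) = (6.433 × 10⁻²²)² / (2 × 6.645 × 10⁻²⁷) = 3.114 × 10⁻¹⁷ J = 194 eV.

KE = 194 eV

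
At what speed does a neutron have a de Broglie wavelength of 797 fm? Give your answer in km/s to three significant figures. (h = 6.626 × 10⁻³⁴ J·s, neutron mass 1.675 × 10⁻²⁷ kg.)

v = 496 km/s

p = h/λ = 6.626 × 10⁻³⁴ / 7.970 × 10⁻¹³ = 8.314 × 10⁻²² kg·m/s.
v = p/m = 8.314 × 10⁻²² / 1.675 × 10⁻²⁷ = 4.96 × 10⁵ m/s = 496 km/s.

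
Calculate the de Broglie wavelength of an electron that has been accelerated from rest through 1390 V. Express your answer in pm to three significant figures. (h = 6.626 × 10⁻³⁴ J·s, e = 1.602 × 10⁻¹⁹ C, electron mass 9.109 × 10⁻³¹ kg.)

λ = 32.9 pm

KE = eV = 1.602 × 10⁻¹⁹ × 1390 = 2.227 × 10⁻¹⁶ J.
p = √(2mKE) = √(2 × 9.109 × 10⁻³¹ × 2.227 × 10⁻¹⁶) = 2.014 × 10⁻²³ kg·m/s.
λ = h/p = 6.626 × 10⁻³⁴ / 2.014 × 10⁻²³ = 3.29 × 10⁻¹¹ m = 32.9 pm.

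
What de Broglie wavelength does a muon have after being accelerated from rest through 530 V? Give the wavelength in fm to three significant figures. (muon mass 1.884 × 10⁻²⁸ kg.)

KE = eV = 1.602 × 10⁻¹⁹ × 530.0 = 8.491 × 10⁻¹⁷ J.
p = √(2mKE) = √(2 × 1.884 × 10⁻²⁸ × 8.491 × 10⁻¹⁷) = 1.789 × 10⁻²² kg·m/s.
λ = h/p = 6.626 × 10⁻³⁴ / 1.789 × 10⁻²² = 3.70 × 10⁻¹² m = 3700 fm.

λ = 3700 fm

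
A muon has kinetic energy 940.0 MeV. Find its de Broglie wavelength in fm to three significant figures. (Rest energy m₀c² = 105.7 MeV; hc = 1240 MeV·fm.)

λ = 1.19 fm

Total energy E = KE + m₀c² = 940.0 + 105.7 = 1045.7 MeV.
(pc)² = E² − (m₀c²)² = (1045.7)² − (105.7)² = 1.082 × 10⁶ MeV², so pc = 1040 MeV.
λ = hc/(pc) = 1240 MeV·fm / 1040 MeV = 1.19 fm.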